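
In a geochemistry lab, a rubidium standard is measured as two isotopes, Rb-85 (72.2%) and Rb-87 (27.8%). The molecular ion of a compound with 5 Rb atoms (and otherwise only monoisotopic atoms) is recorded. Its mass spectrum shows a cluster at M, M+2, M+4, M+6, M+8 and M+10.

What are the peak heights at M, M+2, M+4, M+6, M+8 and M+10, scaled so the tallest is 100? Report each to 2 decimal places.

51.94 : 100.00 : 77.01 : 29.65 : 5.71 : 0.44

Each Rb atom is independently Rb-85 (p = 0.722) or Rb-87 (q = 0.278); the cluster is the binomial expansion (p + q)^5.
P(M) = 0.722^5 = 0.196194
P(M+2) = 5 × 0.722^4 × 0.278^1 = 0.377714
P(M+4) = 10 × 0.722^3 × 0.278^2 = 0.290872
P(M+6) = 10 × 0.722^2 × 0.278^3 = 0.111998
P(M+8) = 5 × 0.722^1 × 0.278^4 = 0.021562
P(M+10) = 0.278^5 = 0.001660
The M+2 peak is largest (0.377714); scaling to 100 gives 51.94 : 100.00 : 77.01 : 29.65 : 5.71 : 0.44.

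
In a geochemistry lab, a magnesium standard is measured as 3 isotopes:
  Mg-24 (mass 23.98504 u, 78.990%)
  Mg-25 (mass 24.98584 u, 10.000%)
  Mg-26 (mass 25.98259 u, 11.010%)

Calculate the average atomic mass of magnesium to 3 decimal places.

The abundance-weighted mean is 0.78990 × 23.98504 + 0.10000 × 24.98584 + 0.11010 × 25.98259
= 18.945783 + 2.498584 + 2.860683 = 24.305050 u

24.305 u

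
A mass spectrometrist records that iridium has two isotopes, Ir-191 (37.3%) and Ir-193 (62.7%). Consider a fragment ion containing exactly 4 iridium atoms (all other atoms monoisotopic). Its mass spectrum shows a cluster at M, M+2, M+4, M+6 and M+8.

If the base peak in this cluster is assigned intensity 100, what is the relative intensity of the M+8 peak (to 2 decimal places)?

Term probabilities: M 0.0194, M+2 0.1302, M+4 0.3282, M+6 0.3678, M+8 0.1546. Base peak = M+6.
P(M+6) = C(4,3) × 0.373^1 × 0.627^3 = 4 × 0.3730 × 0.24649188 = 0.367766 (base)
P(M+8) = C(4,4) × 0.373^0 × 0.627^4 = 1 × 1.0000 × 0.15455041 = 0.154550
Relative intensity = 0.154550 / 0.367766 × 100 = 42.02

42.02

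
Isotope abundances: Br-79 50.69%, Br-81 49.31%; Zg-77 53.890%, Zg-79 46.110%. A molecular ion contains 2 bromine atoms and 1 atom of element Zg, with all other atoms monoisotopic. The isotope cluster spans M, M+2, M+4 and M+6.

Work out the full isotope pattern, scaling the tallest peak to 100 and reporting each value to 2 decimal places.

35.70 : 100.00 : 93.21 : 28.90

Bromine pattern (n=2): 0.25694761 : 0.49990478 : 0.24314761
Element Zg pattern (n=1): 0.5389 : 0.4611
Convolve the two distributions (both contribute in 2-u steps):
  M: 0.25694761×0.5389 = 0.138469
  M+2: 0.25694761×0.4611 + 0.49990478×0.5389 = 0.387877
  M+4: 0.49990478×0.4611 + 0.24314761×0.5389 = 0.361538
  M+6: 0.24314761×0.4611 = 0.112115
Scale to base peak (0.387877) = 100: 35.70 : 100.00 : 93.21 : 28.90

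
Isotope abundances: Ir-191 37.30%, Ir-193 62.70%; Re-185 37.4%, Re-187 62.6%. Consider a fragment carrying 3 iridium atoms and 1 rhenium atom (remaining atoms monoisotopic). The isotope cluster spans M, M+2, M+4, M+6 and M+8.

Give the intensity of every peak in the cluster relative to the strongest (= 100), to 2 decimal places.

5.28 : 35.47 : 89.33 : 100.00 : 41.98

Iridium pattern (n=3): 0.05189512 : 0.26170165 : 0.43991135 : 0.24649188
Rhenium pattern (n=1): 0.3740 : 0.6260
Convolve the two distributions (both contribute in 2-u steps):
  M: 0.05189512×0.3740 = 0.019409
  M+2: 0.05189512×0.6260 + 0.26170165×0.3740 = 0.130363
  M+4: 0.26170165×0.6260 + 0.43991135×0.3740 = 0.328352
  M+6: 0.43991135×0.6260 + 0.24649188×0.3740 = 0.367572
  M+8: 0.24649188×0.6260 = 0.154304
Scale to base peak (0.367572) = 100: 5.28 : 35.47 : 89.33 : 100.00 : 41.98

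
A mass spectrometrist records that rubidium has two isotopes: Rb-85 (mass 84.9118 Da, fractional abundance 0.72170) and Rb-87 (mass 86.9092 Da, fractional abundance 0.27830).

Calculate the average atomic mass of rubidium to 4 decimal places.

The abundance-weighted mean is 0.72170 × 84.9118 + 0.27830 × 86.9092
= 61.28085 + 24.18683 = 85.46768 Da

85.4677 Da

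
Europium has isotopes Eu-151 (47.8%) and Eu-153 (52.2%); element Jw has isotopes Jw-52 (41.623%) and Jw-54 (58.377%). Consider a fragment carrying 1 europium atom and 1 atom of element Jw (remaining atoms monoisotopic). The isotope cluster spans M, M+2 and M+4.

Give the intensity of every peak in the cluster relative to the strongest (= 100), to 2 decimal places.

Europium pattern (n=1): 0.4780 : 0.5220
Element Jw pattern (n=1): 0.41623 : 0.58377
Convolve the two distributions (both contribute in 2-u steps):
  M: 0.4780×0.41623 = 0.198958
  M+2: 0.4780×0.58377 + 0.5220×0.41623 = 0.496314
  M+4: 0.5220×0.58377 = 0.304728
Scale to base peak (0.496314) = 100: 40.09 : 100.00 : 61.40

40.09 : 100.00 : 61.40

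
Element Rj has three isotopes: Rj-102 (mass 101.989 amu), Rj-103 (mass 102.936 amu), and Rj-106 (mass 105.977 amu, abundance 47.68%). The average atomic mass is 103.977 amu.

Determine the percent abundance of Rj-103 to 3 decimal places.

9.136%

Let x and y be the fractions of Rj-102 and Rj-103. Then x + y = 1 − 0.4768 = 0.5232 and 101.989x + 102.936y = 103.977 − 0.4768×105.977 = 53.4471664.
Substituting: 101.989x + 102.936(0.5232 − x) = 53.4471664
(101.989 − 102.936)x = -0.4089488  ⇒  x = 0.43184, y = 0.09136
Rj-102: 43.184%, Rj-103: 9.136%.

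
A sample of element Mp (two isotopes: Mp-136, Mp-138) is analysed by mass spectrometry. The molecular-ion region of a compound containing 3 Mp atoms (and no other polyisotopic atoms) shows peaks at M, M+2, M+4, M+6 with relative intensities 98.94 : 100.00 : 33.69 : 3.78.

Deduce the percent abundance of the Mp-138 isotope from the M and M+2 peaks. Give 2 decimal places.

25.20%

If p is the fraction of Mp that is Mp-136, then I(M+2)/I(M) = [C(3,1)·p^2·(1−p)] / p^3 = 3·(1−p)/p = 100.00/98.94 = 1.0107
(1−p)/p = 1.0107/3 = 0.3369  ⇒  p = 1/(1 + 0.3369) = 0.7480
Mp-136: 74.80%, Mp-138: 25.20%.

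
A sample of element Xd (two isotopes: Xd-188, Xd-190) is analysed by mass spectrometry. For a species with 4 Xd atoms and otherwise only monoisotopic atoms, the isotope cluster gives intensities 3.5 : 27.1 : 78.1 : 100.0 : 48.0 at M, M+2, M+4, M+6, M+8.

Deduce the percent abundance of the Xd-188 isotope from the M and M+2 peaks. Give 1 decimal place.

Let p = fractional abundance of Xd-188. I(M+2)/I(M) = [C(4,1)·p^3·(1−p)] / p^4 = 4·(1−p)/p = 27.1/3.5 = 7.7429
(1−p)/p = 7.7429/4 = 1.9357  ⇒  p = 1/(1 + 1.9357) = 0.3406
Xd-188: 34.1%, Xd-190: 65.9%.

34.1%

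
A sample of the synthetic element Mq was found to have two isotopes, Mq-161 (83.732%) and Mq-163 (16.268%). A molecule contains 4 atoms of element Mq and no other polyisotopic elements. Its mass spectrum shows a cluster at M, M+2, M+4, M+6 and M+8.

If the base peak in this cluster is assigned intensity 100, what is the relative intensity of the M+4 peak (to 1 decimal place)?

22.6

(0.83732 + 0.16268)^4 gives M 0.4915, M+2 0.3820, M+4 0.1113, M+6 0.0144, M+8 0.0007; the largest is M.
P(M) = C(4,0) × 0.83732^4 × 0.16268^0 = 1 × 0.49154792 × 1.0000 = 0.491548 (base)
P(M+4) = C(4,2) × 0.83732^2 × 0.16268^2 = 6 × 0.70110478 × 0.02646478 = 0.111328
Relative intensity = 0.111328 / 0.491548 × 100 = 22.6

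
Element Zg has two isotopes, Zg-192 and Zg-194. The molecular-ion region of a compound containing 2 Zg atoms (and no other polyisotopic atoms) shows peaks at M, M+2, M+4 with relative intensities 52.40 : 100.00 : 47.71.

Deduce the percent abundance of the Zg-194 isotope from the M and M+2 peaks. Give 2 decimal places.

48.83%

If p is the fraction of Zg that is Zg-192, then I(M+2)/I(M) = [C(2,1)·p^1·(1−p)] / p^2 = 2·(1−p)/p = 100.00/52.40 = 1.9084
(1−p)/p = 1.9084/2 = 0.9542  ⇒  p = 1/(1 + 0.9542) = 0.5117
Zg-192: 51.17%, Zg-194: 48.83%.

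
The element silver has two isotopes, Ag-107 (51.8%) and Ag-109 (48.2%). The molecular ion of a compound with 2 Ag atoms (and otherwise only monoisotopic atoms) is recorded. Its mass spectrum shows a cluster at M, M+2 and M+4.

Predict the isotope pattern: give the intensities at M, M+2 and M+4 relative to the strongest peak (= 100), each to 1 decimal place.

53.7 : 100.0 : 46.5

Each Ag atom is independently Ag-107 (p = 0.518) or Ag-109 (q = 0.482); the cluster is the binomial expansion (p + q)^2.
P(M) = 0.518^2 = 0.268324
P(M+2) = 2 × 0.518^1 × 0.482^1 = 0.499352
P(M+4) = 0.482^2 = 0.232324
The M+2 peak is largest (0.499352); scaling to 100 gives 53.7 : 100.0 : 46.5.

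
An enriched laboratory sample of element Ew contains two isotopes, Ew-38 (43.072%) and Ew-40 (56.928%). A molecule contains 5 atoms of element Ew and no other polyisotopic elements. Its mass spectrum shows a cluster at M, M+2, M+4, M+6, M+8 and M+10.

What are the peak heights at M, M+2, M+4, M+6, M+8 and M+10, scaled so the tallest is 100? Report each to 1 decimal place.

Expanding (0.43072 + 0.56928)^5:
P(M) = 0.43072^5 = 0.014824
P(M+2) = 5 × 0.43072^4 × 0.56928^1 = 0.097966
P(M+4) = 10 × 0.43072^3 × 0.56928^2 = 0.258963
P(M+6) = 10 × 0.43072^2 × 0.56928^3 = 0.342269
P(M+8) = 5 × 0.43072^1 × 0.56928^4 = 0.226188
P(M+10) = 0.56928^5 = 0.059790
The M+6 peak is largest (0.342269); scaling to 100 gives 4.3 : 28.6 : 75.7 : 100.0 : 66.1 : 17.5.

4.3 : 28.6 : 75.7 : 100.0 : 66.1 : 17.5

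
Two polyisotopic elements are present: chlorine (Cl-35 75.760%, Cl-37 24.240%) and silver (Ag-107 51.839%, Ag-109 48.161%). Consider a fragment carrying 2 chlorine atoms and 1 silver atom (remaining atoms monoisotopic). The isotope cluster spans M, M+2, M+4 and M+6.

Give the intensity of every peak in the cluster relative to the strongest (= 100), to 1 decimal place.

63.7 : 100.0 : 44.4 : 6.1

Chlorine pattern (n=2): 0.57395776 : 0.36728448 : 0.05875776
Silver pattern (n=1): 0.51839 : 0.48161
Convolve the two distributions (both contribute in 2-u steps):
  M: 0.57395776×0.51839 = 0.297534
  M+2: 0.57395776×0.48161 + 0.36728448×0.51839 = 0.466820
  M+4: 0.36728448×0.48161 + 0.05875776×0.51839 = 0.207347
  M+6: 0.05875776×0.48161 = 0.028298
Scale to base peak (0.466820) = 100: 63.7 : 100.0 : 44.4 : 6.1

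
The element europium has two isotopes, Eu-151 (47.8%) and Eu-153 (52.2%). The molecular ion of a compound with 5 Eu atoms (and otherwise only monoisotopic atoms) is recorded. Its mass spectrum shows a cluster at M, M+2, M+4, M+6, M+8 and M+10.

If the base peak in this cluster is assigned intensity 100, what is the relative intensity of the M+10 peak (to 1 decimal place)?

Term probabilities: M 0.0250, M+2 0.1363, M+4 0.2976, M+6 0.3250, M+8 0.1775, M+10 0.0388. Base peak = M+6.
P(M+6) = C(5,3) × 0.478^2 × 0.522^3 = 10 × 0.228484 × 0.14223665 = 0.324988 (base)
P(M+10) = C(5,5) × 0.478^0 × 0.522^5 = 1 × 1.0000 × 0.03875721 = 0.038757
Relative intensity = 0.038757 / 0.324988 × 100 = 11.9

11.9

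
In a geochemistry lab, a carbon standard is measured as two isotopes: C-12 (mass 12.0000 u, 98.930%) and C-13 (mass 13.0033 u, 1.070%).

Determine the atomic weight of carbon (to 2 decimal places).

Ar = Σ fᵢ·mᵢ = 0.98930 × 12.0000 + 0.01070 × 13.0033
= 11.87160 + 0.13914 = 12.01074 u

12.01 u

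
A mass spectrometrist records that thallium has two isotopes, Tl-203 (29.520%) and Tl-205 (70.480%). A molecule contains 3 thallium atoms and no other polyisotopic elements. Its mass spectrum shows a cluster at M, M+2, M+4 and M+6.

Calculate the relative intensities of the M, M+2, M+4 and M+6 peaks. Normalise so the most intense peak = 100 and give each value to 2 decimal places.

5.85 : 41.88 : 100.00 : 79.58

The 3 Tl atoms are independent, so intensities follow the terms of (0.29520 + 0.70480)^3.
P(M) = 0.29520^3 = 0.025725
P(M+2) = 3 × 0.29520^2 × 0.70480^1 = 0.184255
P(M+4) = 3 × 0.29520^1 × 0.70480^2 = 0.439916
P(M+6) = 0.70480^3 = 0.350104
The M+4 peak is largest (0.439916); scaling to 100 gives 5.85 : 41.88 : 100.00 : 79.58.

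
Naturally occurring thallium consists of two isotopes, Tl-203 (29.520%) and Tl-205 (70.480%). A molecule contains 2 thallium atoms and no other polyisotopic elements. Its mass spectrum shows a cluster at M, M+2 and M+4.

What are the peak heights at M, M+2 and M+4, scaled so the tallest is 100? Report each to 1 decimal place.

Each Tl atom is independently Tl-203 (p = 0.29520) or Tl-205 (q = 0.70480); the cluster is the binomial expansion (p + q)^2.
P(M) = 0.29520^2 = 0.087143
P(M+2) = 2 × 0.29520^1 × 0.70480^1 = 0.416114
P(M+4) = 0.70480^2 = 0.496743
The M+4 peak is largest (0.496743); scaling to 100 gives 17.5 : 83.8 : 100.0.

17.5 : 83.8 : 100.0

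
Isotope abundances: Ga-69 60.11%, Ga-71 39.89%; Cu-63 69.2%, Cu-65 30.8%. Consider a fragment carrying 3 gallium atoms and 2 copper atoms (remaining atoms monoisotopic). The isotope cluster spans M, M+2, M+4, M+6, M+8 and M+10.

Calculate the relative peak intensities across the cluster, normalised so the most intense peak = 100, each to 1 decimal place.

Gallium pattern (n=3): 0.21719018 : 0.43239309 : 0.28694328 : 0.06347345
Copper pattern (n=2): 0.478864 : 0.426272 : 0.094864
Convolve the two distributions (both contribute in 2-u steps):
  M: 0.21719018×0.478864 = 0.104005
  M+2: 0.21719018×0.426272 + 0.43239309×0.478864 = 0.299640
  M+4: 0.21719018×0.094864 + 0.43239309×0.426272 + 0.28694328×0.478864 = 0.342327
  M+6: 0.43239309×0.094864 + 0.28694328×0.426272 + 0.06347345×0.478864 = 0.193730
  M+8: 0.28694328×0.094864 + 0.06347345×0.426272 = 0.054278
  M+10: 0.06347345×0.094864 = 0.006021
Scale to base peak (0.342327) = 100: 30.4 : 87.5 : 100.0 : 56.6 : 15.9 : 1.8

30.4 : 87.5 : 100.0 : 56.6 : 15.9 : 1.8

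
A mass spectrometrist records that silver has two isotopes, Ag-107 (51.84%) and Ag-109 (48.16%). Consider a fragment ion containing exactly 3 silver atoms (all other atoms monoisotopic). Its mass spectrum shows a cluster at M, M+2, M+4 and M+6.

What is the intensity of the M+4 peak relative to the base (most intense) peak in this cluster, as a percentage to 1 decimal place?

92.9%

(0.5184 + 0.4816)^3 gives M 0.1393, M+2 0.3883, M+4 0.3607, M+6 0.1117; the largest is M+2.
P(M+2) = C(3,1) × 0.5184^2 × 0.4816^1 = 3 × 0.26873856 × 0.4816 = 0.388273 (base)
P(M+4) = C(3,2) × 0.5184^1 × 0.4816^2 = 3 × 0.5184 × 0.23193856 = 0.360711
Relative intensity = 0.360711 / 0.388273 × 100 = 92.9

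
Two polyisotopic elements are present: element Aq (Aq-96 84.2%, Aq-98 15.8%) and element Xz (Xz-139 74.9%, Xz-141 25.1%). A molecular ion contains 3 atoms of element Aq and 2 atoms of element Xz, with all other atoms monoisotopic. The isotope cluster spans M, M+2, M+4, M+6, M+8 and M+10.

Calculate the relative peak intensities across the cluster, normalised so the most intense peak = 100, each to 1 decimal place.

81.1 : 100.0 : 48.3 : 11.4 : 1.3 : 0.1

Element Aq pattern (n=3): 0.59694769 : 0.33604894 : 0.06305906 : 0.00394431
Element Xz pattern (n=2): 0.561001 : 0.375998 : 0.063001
Convolve the two distributions (both contribute in 2-u steps):
  M: 0.59694769×0.561001 = 0.334888
  M+2: 0.59694769×0.375998 + 0.33604894×0.561001 = 0.412975
  M+4: 0.59694769×0.063001 + 0.33604894×0.375998 + 0.06305906×0.561001 = 0.199338
  M+6: 0.33604894×0.063001 + 0.06305906×0.375998 + 0.00394431×0.561001 = 0.047094
  M+8: 0.06305906×0.063001 + 0.00394431×0.375998 = 0.005456
  M+10: 0.00394431×0.063001 = 0.000248
Scale to base peak (0.412975) = 100: 81.1 : 100.0 : 48.3 : 11.4 : 1.3 : 0.1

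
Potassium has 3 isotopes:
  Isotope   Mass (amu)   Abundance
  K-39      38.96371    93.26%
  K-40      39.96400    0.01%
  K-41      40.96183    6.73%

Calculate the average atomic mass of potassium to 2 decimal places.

39.10 amu

Weight each isotope mass by its fractional abundance: 0.9326 × 38.96371 + 0.0001 × 39.96400 + 0.0673 × 40.96183
= 36.337556 + 0.003996 + 2.756731 = 39.098283 amu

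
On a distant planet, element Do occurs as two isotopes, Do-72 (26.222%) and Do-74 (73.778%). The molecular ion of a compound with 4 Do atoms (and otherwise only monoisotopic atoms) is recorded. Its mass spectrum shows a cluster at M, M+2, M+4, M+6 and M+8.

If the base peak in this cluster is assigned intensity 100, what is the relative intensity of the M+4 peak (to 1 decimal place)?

53.3

(0.26222 + 0.73778)^4 gives M 0.0047, M+2 0.0532, M+4 0.2246, M+6 0.4212, M+8 0.2963; the largest is M+6.
P(M+6) = C(4,3) × 0.26222^1 × 0.73778^3 = 4 × 0.26222 × 0.40158791 = 0.421218 (base)
P(M+4) = C(4,2) × 0.26222^2 × 0.73778^2 = 6 × 0.06875933 × 0.54431933 = 0.224562
Relative intensity = 0.224562 / 0.421218 × 100 = 53.3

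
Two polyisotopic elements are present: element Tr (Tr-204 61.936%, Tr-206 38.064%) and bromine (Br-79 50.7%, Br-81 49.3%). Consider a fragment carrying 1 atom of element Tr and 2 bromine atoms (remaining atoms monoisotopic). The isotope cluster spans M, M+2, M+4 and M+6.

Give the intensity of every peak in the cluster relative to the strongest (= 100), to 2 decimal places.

Element Tr pattern (n=1): 0.61936 : 0.38064
Bromine pattern (n=2): 0.257049 : 0.499902 : 0.243049
Convolve the two distributions (both contribute in 2-u steps):
  M: 0.61936×0.257049 = 0.159206
  M+2: 0.61936×0.499902 + 0.38064×0.257049 = 0.407462
  M+4: 0.61936×0.243049 + 0.38064×0.499902 = 0.340818
  M+6: 0.38064×0.243049 = 0.092514
Scale to base peak (0.407462) = 100: 39.07 : 100.00 : 83.64 : 22.70

39.07 : 100.00 : 83.64 : 22.70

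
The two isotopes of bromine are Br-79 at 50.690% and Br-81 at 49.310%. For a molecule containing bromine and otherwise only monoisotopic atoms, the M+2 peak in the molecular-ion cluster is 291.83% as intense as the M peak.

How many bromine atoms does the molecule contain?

3

The M+2/M ratio from n Br atoms is n · q/p = n · 0.49310/0.50690.
n = 2.9183 × 0.50690/0.49310 = 3.00 ≈ 3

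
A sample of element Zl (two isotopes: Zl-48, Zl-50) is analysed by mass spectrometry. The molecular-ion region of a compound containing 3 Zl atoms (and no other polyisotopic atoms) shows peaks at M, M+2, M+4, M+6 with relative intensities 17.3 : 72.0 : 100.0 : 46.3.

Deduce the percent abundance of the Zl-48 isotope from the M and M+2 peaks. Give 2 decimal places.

If p is the fraction of Zl that is Zl-48, then I(M+2)/I(M) = [C(3,1)·p^2·(1−p)] / p^3 = 3·(1−p)/p = 72.0/17.3 = 4.1618
(1−p)/p = 4.1618/3 = 1.3873  ⇒  p = 1/(1 + 1.3873) = 0.4189
Zl-48: 41.89%, Zl-50: 58.11%.

41.89%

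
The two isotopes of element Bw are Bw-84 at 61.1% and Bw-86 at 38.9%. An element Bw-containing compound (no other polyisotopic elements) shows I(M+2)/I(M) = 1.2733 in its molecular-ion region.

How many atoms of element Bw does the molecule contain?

2

With n Bw atoms, P(M+2)/P(M) = C(n,1)·p^(n−1)q / p^n = n·q/p = n · 0.389/0.611.
n = 1.2733 × 0.611/0.389 = 2.00 ≈ 2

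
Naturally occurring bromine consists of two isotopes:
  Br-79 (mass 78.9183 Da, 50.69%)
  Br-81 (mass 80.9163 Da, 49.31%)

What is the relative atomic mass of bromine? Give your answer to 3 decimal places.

79.904 Da

Ar = Σ fᵢ·mᵢ = 0.5069 × 78.9183 + 0.4931 × 80.9163
= 40.00369 + 39.89983 = 79.90352 Da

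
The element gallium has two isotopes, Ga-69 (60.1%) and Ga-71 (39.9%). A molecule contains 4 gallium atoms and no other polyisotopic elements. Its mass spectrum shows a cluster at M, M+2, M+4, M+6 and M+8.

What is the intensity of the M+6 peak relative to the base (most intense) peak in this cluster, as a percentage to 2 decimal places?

Binomial terms of (0.601 + 0.399)^4: M 0.1305, M+2 0.3465, M+4 0.3450, M+6 0.1527, M+8 0.0253 → M+2 is the base peak.
P(M+2) = C(4,1) × 0.601^3 × 0.399^1 = 4 × 0.2170818 × 0.3990 = 0.346463 (base)
P(M+6) = C(4,3) × 0.601^1 × 0.399^3 = 4 × 0.6010 × 0.0635212 = 0.152705
Relative intensity = 0.152705 / 0.346463 × 100 = 44.08

44.08%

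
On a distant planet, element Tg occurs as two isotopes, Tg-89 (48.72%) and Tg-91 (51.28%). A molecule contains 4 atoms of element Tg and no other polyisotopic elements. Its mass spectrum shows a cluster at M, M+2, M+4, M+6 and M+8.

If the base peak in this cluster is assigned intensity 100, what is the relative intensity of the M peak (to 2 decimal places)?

15.04

(0.4872 + 0.5128)^4 gives M 0.0563, M+2 0.2372, M+4 0.3745, M+6 0.2628, M+8 0.0691; the largest is M+4.
P(M+4) = C(4,2) × 0.4872^2 × 0.5128^2 = 6 × 0.23736384 × 0.26296384 = 0.374509 (base)
P(M) = C(4,0) × 0.4872^4 × 0.5128^0 = 1 × 0.05634159 × 1.0000 = 0.056342
Relative intensity = 0.056342 / 0.374509 × 100 = 15.04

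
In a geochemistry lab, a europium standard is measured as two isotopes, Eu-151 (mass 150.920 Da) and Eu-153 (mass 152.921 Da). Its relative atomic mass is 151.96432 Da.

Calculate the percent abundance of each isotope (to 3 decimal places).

Writing the weighted mean with unknown fraction x of Eu-151:
150.920·x + 152.921·(1 − x) = 151.96432
(150.920 − 152.921)·x = 151.96432 − 152.921
x = -0.95668 / -2.001 = 0.47810 → 47.810% Eu-151, 52.190% Eu-153.

Eu-151: 47.810%, Eu-153: 52.190%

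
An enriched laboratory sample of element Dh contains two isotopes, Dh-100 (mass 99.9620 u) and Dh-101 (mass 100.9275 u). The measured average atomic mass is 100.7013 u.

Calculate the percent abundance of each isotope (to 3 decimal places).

Dh-100: 23.428%, Dh-101: 76.572%

With x = fraction of Dh-100 (so Dh-101 is 1 − x):
99.9620·x + 100.9275·(1 − x) = 100.7013
(99.9620 − 100.9275)·x = 100.7013 − 100.9275
x = -0.2262 / -0.9655 = 0.23428 → 23.428% Dh-100, 76.572% Dh-101.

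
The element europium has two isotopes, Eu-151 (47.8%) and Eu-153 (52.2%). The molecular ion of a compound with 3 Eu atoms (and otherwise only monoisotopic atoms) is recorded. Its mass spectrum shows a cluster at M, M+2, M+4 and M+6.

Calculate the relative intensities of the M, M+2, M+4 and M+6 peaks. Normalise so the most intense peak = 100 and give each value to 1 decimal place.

28.0 : 91.6 : 100.0 : 36.4

The 3 Eu atoms are independent, so intensities follow the terms of (0.478 + 0.522)^3.
P(M) = 0.478^3 = 0.109215
P(M+2) = 3 × 0.478^2 × 0.522^1 = 0.357806
P(M+4) = 3 × 0.478^1 × 0.522^2 = 0.390742
P(M+6) = 0.522^3 = 0.142237
The M+4 peak is largest (0.390742); scaling to 100 gives 28.0 : 91.6 : 100.0 : 36.4.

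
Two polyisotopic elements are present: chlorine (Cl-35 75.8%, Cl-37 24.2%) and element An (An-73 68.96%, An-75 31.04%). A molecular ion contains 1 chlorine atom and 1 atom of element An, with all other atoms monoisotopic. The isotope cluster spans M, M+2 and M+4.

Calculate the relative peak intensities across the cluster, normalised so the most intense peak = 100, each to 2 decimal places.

Chlorine pattern (n=1): 0.7580 : 0.2420
Element An pattern (n=1): 0.6896 : 0.3104
Convolve the two distributions (both contribute in 2-u steps):
  M: 0.7580×0.6896 = 0.522717
  M+2: 0.7580×0.3104 + 0.2420×0.6896 = 0.402166
  M+4: 0.2420×0.3104 = 0.075117
Scale to base peak (0.522717) = 100: 100.00 : 76.94 : 14.37

100.00 : 76.94 : 14.37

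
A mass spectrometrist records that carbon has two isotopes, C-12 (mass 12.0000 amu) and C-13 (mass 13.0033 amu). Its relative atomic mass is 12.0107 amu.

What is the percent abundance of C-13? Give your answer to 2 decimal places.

Writing the weighted mean with unknown fraction x of C-12:
12.0000·x + 13.0033·(1 − x) = 12.0107
(12.0000 − 13.0033)·x = 12.0107 − 13.0033
x = -0.9926 / -1.0033 = 0.98934 → 98.93% C-12, 1.07% C-13.

1.07%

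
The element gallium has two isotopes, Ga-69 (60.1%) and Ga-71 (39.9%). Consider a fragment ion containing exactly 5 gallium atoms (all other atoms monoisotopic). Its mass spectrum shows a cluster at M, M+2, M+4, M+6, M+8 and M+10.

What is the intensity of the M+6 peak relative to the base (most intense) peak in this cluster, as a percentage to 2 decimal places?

66.39%

Binomial terms of (0.601 + 0.399)^5: M 0.0784, M+2 0.2603, M+4 0.3456, M+6 0.2294, M+8 0.0762, M+10 0.0101 → M+4 is the base peak.
P(M+4) = C(5,2) × 0.601^3 × 0.399^2 = 10 × 0.2170818 × 0.159201 = 0.345596 (base)
P(M+6) = C(5,3) × 0.601^2 × 0.399^3 = 10 × 0.361201 × 0.0635212 = 0.229439
Relative intensity = 0.229439 / 0.345596 × 100 = 66.39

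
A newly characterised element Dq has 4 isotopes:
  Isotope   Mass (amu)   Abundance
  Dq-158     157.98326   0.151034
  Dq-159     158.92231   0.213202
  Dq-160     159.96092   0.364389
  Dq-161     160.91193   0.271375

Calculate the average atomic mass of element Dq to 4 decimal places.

159.6989 amu

The abundance-weighted mean is 0.151034 × 157.98326 + 0.213202 × 158.92231 + 0.364389 × 159.96092 + 0.271375 × 160.91193
= 23.860844 + 33.882554 + 58.288000 + 43.667475 = 159.698873 amu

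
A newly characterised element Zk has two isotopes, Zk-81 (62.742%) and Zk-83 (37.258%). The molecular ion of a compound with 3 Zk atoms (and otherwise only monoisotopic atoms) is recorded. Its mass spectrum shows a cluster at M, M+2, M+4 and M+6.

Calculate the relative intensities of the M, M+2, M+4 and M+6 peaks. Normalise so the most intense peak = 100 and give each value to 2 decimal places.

56.13 : 100.00 : 59.38 : 11.75

Expanding (0.62742 + 0.37258)^3:
P(M) = 0.62742^3 = 0.246988
P(M+2) = 3 × 0.62742^2 × 0.37258^1 = 0.440005
P(M+4) = 3 × 0.62742^1 × 0.37258^2 = 0.261288
P(M+6) = 0.37258^3 = 0.051720
The M+2 peak is largest (0.440005); scaling to 100 gives 56.13 : 100.00 : 59.38 : 11.75.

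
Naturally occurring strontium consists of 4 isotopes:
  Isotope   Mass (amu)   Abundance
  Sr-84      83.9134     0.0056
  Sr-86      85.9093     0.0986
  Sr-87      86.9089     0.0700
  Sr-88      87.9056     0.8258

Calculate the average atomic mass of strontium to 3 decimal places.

Average mass = Σ (abundance × isotope mass) = 0.0056 × 83.9134 + 0.0986 × 85.9093 + 0.0700 × 86.9089 + 0.8258 × 87.9056
= 0.46992 + 8.47066 + 6.08362 + 72.59244 = 87.61664 amu

87.617 amu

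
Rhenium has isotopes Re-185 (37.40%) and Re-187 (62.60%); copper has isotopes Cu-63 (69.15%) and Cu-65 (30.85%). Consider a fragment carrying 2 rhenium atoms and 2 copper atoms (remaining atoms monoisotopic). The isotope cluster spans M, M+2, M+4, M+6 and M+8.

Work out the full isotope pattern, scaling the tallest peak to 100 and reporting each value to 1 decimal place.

16.7 : 70.8 : 100.0 : 52.9 : 9.3

Rhenium pattern (n=2): 0.139876 : 0.468248 : 0.391876
Copper pattern (n=2): 0.47817225 : 0.4266555 : 0.09517225
Convolve the two distributions (both contribute in 2-u steps):
  M: 0.139876×0.47817225 = 0.066885
  M+2: 0.139876×0.4266555 + 0.468248×0.47817225 = 0.283582
  M+4: 0.139876×0.09517225 + 0.468248×0.4266555 + 0.391876×0.47817225 = 0.400477
  M+6: 0.468248×0.09517225 + 0.391876×0.4266555 = 0.211760
  M+8: 0.391876×0.09517225 = 0.037296
Scale to base peak (0.400477) = 100: 16.7 : 70.8 : 100.0 : 52.9 : 9.3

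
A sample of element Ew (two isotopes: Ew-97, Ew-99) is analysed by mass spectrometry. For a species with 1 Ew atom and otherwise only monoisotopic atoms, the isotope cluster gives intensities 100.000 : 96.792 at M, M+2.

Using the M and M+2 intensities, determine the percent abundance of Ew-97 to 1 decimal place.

Write p for the Ew-97 fraction. I(M+2)/I(M) = [C(1,1)·p^0·(1−p)] / p^1 = 1·(1−p)/p = 96.792/100.000 = 0.9679
(1−p)/p = 0.9679/1 = 0.9679  ⇒  p = 1/(1 + 0.9679) = 0.5082
Ew-97: 50.8%, Ew-99: 49.2%.

50.8%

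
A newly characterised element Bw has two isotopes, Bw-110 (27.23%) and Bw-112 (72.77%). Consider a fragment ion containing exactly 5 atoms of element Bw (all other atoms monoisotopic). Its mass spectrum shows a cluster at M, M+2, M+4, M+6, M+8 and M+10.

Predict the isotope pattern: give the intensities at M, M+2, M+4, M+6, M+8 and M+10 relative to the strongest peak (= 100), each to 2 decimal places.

Each Bw atom is independently Bw-110 (p = 0.2723) or Bw-112 (q = 0.7277); the cluster is the binomial expansion (p + q)^5.
P(M) = 0.2723^5 = 0.001497
P(M+2) = 5 × 0.2723^4 × 0.7277^1 = 0.020004
P(M+4) = 10 × 0.2723^3 × 0.7277^2 = 0.106917
P(M+6) = 10 × 0.2723^2 × 0.7277^3 = 0.285728
P(M+8) = 5 × 0.2723^1 × 0.7277^4 = 0.381792
P(M+10) = 0.7277^5 = 0.204062
The M+8 peak is largest (0.381792); scaling to 100 gives 0.39 : 5.24 : 28.00 : 74.84 : 100.00 : 53.45.

0.39 : 5.24 : 28.00 : 74.84 : 100.00 : 53.45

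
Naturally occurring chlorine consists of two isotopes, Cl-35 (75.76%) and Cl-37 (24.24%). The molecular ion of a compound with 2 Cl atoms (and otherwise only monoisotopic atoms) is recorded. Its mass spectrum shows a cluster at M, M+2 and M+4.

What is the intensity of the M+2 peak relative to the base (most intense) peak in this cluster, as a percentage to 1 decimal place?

64.0%

Binomial terms of (0.7576 + 0.2424)^2: M 0.5740, M+2 0.3673, M+4 0.0588 → M is the base peak.
P(M) = C(2,0) × 0.7576^2 × 0.2424^0 = 1 × 0.57395776 × 1.0000 = 0.573958 (base)
P(M+2) = C(2,1) × 0.7576^1 × 0.2424^1 = 2 × 0.7576 × 0.2424 = 0.367284
Relative intensity = 0.367284 / 0.573958 × 100 = 64.0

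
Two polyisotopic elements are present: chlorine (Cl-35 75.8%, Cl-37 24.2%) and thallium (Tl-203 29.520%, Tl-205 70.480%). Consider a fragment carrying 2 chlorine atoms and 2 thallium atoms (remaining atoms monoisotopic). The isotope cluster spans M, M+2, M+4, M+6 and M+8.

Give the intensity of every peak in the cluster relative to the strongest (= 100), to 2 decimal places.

Chlorine pattern (n=2): 0.574564 : 0.366872 : 0.058564
Thallium pattern (n=2): 0.08714304 : 0.41611392 : 0.49674304
Convolve the two distributions (both contribute in 2-u steps):
  M: 0.574564×0.08714304 = 0.050069
  M+2: 0.574564×0.41611392 + 0.366872×0.08714304 = 0.271054
  M+4: 0.574564×0.49674304 + 0.366872×0.41611392 + 0.058564×0.08714304 = 0.443175
  M+6: 0.366872×0.49674304 + 0.058564×0.41611392 = 0.206610
  M+8: 0.058564×0.49674304 = 0.029091
Scale to base peak (0.443175) = 100: 11.30 : 61.16 : 100.00 : 46.62 : 6.56

11.30 : 61.16 : 100.00 : 46.62 : 6.56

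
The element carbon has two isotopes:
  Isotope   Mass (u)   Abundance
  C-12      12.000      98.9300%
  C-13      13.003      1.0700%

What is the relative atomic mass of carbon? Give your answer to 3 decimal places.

Average mass = Σ (abundance × isotope mass) = 0.989300 × 12.000 + 0.010700 × 13.003
= 11.8716 + 0.1391 = 12.0107 u

12.011 u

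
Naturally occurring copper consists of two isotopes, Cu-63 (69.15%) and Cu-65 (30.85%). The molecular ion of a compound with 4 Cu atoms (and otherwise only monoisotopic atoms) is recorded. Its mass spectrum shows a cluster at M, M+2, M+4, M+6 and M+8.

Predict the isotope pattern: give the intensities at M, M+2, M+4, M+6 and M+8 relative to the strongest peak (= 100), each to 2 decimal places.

56.04 : 100.00 : 66.92 : 19.90 : 2.22

Expanding (0.6915 + 0.3085)^4:
P(M) = 0.6915^4 = 0.228649
P(M+2) = 4 × 0.6915^3 × 0.3085^1 = 0.408030
P(M+4) = 6 × 0.6915^2 × 0.3085^2 = 0.273052
P(M+6) = 4 × 0.6915^1 × 0.3085^3 = 0.081212
P(M+8) = 0.3085^4 = 0.009058
The M+2 peak is largest (0.408030); scaling to 100 gives 56.04 : 100.00 : 66.92 : 19.90 : 2.22.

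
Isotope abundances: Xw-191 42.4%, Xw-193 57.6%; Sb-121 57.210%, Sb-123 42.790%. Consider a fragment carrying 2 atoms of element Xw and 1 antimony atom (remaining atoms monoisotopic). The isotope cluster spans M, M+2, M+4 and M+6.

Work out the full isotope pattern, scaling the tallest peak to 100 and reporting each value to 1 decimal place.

25.8 : 89.4 : 100.0 : 35.6

Element Xw pattern (n=2): 0.179776 : 0.488448 : 0.331776
Antimony pattern (n=1): 0.5721 : 0.4279
Convolve the two distributions (both contribute in 2-u steps):
  M: 0.179776×0.5721 = 0.102850
  M+2: 0.179776×0.4279 + 0.488448×0.5721 = 0.356367
  M+4: 0.488448×0.4279 + 0.331776×0.5721 = 0.398816
  M+6: 0.331776×0.4279 = 0.141967
Scale to base peak (0.398816) = 100: 25.8 : 89.4 : 100.0 : 35.6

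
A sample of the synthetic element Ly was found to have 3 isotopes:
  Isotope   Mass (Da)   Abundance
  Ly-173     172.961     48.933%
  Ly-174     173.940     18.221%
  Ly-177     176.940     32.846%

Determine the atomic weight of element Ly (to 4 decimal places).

174.4463 Da

The abundance-weighted mean is 0.48933 × 172.961 + 0.18221 × 173.940 + 0.32846 × 176.940
= 84.63501 + 31.69361 + 58.11771 = 174.44633 Da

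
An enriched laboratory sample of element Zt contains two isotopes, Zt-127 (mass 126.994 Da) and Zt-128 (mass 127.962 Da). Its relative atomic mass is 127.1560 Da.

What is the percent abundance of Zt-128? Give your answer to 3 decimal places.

With x = fraction of Zt-127 (so Zt-128 is 1 − x):
126.994·x + 127.962·(1 − x) = 127.1560
(126.994 − 127.962)·x = 127.1560 − 127.962
x = -0.8060 / -0.968 = 0.83264 → 83.264% Zt-127, 16.736% Zt-128.

16.736%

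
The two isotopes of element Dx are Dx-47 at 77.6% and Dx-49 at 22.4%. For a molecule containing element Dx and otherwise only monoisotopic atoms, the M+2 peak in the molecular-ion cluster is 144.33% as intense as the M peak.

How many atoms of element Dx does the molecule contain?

With n Dx atoms, P(M+2)/P(M) = C(n,1)·p^(n−1)q / p^n = n·q/p = n · 0.224/0.776.
n = 1.4433 × 0.776/0.224 = 5.00 ≈ 5

5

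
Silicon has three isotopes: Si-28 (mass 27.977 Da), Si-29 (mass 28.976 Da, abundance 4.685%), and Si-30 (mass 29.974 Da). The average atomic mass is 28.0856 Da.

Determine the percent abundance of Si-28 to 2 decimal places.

92.22%

The remaining 95.315% is split between Si-28 (fraction x) and Si-30 (fraction 0.95315 − x).
Substituting: 27.977x + 29.974(0.95315 − x) = 26.7280744
(27.977 − 29.974)x = -1.8416437  ⇒  x = 0.92221, y = 0.03094
Si-28: 92.22%, Si-30: 3.09%.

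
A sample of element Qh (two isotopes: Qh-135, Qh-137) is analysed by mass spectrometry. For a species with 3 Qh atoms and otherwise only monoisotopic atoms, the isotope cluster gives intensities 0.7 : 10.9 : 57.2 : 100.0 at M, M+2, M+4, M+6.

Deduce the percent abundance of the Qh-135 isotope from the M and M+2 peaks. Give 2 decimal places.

Write p for the Qh-135 fraction. I(M+2)/I(M) = [C(3,1)·p^2·(1−p)] / p^3 = 3·(1−p)/p = 10.9/0.7 = 15.5714
(1−p)/p = 15.5714/3 = 5.1905  ⇒  p = 1/(1 + 5.1905) = 0.1615
Qh-135: 16.15%, Qh-137: 83.85%.

16.15%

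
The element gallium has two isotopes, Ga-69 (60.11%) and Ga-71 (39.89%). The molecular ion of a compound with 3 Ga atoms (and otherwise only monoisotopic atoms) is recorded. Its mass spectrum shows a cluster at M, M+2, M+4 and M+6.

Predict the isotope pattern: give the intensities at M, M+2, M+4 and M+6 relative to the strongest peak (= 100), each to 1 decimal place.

The 3 Ga atoms are independent, so intensities follow the terms of (0.6011 + 0.3989)^3.
P(M) = 0.6011^3 = 0.217190
P(M+2) = 3 × 0.6011^2 × 0.3989^1 = 0.432393
P(M+4) = 3 × 0.6011^1 × 0.3989^2 = 0.286943
P(M+6) = 0.3989^3 = 0.063473
The M+2 peak is largest (0.432393); scaling to 100 gives 50.2 : 100.0 : 66.4 : 14.7.

50.2 : 100.0 : 66.4 : 14.7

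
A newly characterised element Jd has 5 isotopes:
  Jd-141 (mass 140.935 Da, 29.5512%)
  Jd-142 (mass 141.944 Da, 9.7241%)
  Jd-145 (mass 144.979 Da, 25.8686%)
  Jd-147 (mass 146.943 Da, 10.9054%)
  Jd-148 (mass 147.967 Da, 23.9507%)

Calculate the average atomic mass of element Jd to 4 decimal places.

144.4187 Da

The abundance-weighted mean is 0.295512 × 140.935 + 0.097241 × 141.944 + 0.258686 × 144.979 + 0.109054 × 146.943 + 0.239507 × 147.967
= 41.64798 + 13.80278 + 37.50404 + 16.02472 + 35.43913 = 144.41865 Da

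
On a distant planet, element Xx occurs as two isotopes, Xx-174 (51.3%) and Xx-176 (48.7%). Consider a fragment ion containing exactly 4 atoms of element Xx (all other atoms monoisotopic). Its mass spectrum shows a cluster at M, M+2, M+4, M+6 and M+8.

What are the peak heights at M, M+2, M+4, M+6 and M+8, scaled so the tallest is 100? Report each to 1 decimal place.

Expanding (0.513 + 0.487)^4:
P(M) = 0.513^4 = 0.069258
P(M+2) = 4 × 0.513^3 × 0.487^1 = 0.262991
P(M+4) = 6 × 0.513^2 × 0.487^2 = 0.374493
P(M+6) = 4 × 0.513^1 × 0.487^3 = 0.237009
P(M+8) = 0.487^4 = 0.056249
The M+4 peak is largest (0.374493); scaling to 100 gives 18.5 : 70.2 : 100.0 : 63.3 : 15.0.

18.5 : 70.2 : 100.0 : 63.3 : 15.0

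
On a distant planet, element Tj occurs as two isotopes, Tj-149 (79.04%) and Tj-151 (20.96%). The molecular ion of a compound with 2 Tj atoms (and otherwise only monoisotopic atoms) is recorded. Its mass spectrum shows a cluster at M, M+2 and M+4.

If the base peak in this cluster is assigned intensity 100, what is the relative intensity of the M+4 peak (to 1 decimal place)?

Binomial terms of (0.7904 + 0.2096)^2: M 0.6247, M+2 0.3313, M+4 0.0439 → M is the base peak.
P(M) = C(2,0) × 0.7904^2 × 0.2096^0 = 1 × 0.62473216 × 1.0000 = 0.624732 (base)
P(M+4) = C(2,2) × 0.7904^0 × 0.2096^2 = 1 × 1.0000 × 0.04393216 = 0.043932
Relative intensity = 0.043932 / 0.624732 × 100 = 7.0

7.0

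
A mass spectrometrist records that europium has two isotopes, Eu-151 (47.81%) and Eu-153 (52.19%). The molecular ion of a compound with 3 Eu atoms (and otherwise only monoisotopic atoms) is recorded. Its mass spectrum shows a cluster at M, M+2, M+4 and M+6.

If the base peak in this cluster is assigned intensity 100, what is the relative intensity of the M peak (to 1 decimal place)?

Binomial terms of (0.4781 + 0.5219)^3: M 0.1093, M+2 0.3579, M+4 0.3907, M+6 0.1422 → M+4 is the base peak.
P(M+4) = C(3,2) × 0.4781^1 × 0.5219^2 = 3 × 0.4781 × 0.27237961 = 0.390674 (base)
P(M) = C(3,0) × 0.4781^3 × 0.5219^0 = 1 × 0.10928391 × 1.0000 = 0.109284
Relative intensity = 0.109284 / 0.390674 × 100 = 28.0

28.0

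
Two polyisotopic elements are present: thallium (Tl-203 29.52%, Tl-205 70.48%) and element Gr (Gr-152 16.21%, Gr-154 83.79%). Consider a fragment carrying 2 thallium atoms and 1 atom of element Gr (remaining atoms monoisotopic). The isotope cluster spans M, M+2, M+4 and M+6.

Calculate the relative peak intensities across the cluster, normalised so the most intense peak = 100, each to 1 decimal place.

3.3 : 32.7 : 100.0 : 97.0

Thallium pattern (n=2): 0.08714304 : 0.41611392 : 0.49674304
Element Gr pattern (n=1): 0.1621 : 0.8379
Convolve the two distributions (both contribute in 2-u steps):
  M: 0.08714304×0.1621 = 0.014126
  M+2: 0.08714304×0.8379 + 0.41611392×0.1621 = 0.140469
  M+4: 0.41611392×0.8379 + 0.49674304×0.1621 = 0.429184
  M+6: 0.49674304×0.8379 = 0.416221
Scale to base peak (0.429184) = 100: 3.3 : 32.7 : 100.0 : 97.0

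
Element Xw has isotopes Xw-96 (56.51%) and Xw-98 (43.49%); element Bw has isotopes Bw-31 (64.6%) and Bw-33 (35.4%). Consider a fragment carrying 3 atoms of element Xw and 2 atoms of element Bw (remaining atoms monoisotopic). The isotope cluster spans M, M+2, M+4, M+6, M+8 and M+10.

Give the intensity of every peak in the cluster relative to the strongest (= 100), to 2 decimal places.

21.70 : 73.90 : 100.00 : 67.21 : 22.42 : 2.97

Element Xw pattern (n=3): 0.18045791 : 0.4166403 : 0.32064567 : 0.08225612
Element Bw pattern (n=2): 0.417316 : 0.457368 : 0.125316
Convolve the two distributions (both contribute in 2-u steps):
  M: 0.18045791×0.417316 = 0.075308
  M+2: 0.18045791×0.457368 + 0.4166403×0.417316 = 0.256406
  M+4: 0.18045791×0.125316 + 0.4166403×0.457368 + 0.32064567×0.417316 = 0.346983
  M+6: 0.4166403×0.125316 + 0.32064567×0.457368 + 0.08225612×0.417316 = 0.233192
  M+8: 0.32064567×0.125316 + 0.08225612×0.457368 = 0.077803
  M+10: 0.08225612×0.125316 = 0.010308
Scale to base peak (0.346983) = 100: 21.70 : 73.90 : 100.00 : 67.21 : 22.42 : 2.97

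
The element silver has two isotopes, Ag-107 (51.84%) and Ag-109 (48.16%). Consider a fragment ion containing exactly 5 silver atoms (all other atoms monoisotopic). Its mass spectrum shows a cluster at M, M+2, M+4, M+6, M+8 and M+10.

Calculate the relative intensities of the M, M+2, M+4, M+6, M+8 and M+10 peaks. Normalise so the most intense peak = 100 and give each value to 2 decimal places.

11.59 : 53.82 : 100.00 : 92.90 : 43.15 : 8.02

The 5 Ag atoms are independent, so intensities follow the terms of (0.5184 + 0.4816)^5.
P(M) = 0.5184^5 = 0.037439
P(M+2) = 5 × 0.5184^4 × 0.4816^1 = 0.173907
P(M+4) = 10 × 0.5184^3 × 0.4816^2 = 0.323123
P(M+6) = 10 × 0.5184^2 × 0.4816^3 = 0.300185
P(M+8) = 5 × 0.5184^1 × 0.4816^4 = 0.139438
P(M+10) = 0.4816^5 = 0.025908
The M+4 peak is largest (0.323123); scaling to 100 gives 11.59 : 53.82 : 100.00 : 92.90 : 43.15 : 8.02.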